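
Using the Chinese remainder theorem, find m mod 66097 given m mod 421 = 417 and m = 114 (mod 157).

30729

421⁻¹ mod 157: 421·135 ≡ 1 (mod 157), so 421⁻¹ ≡ 135.
m = 417 + 421·((114 − 417)·135 mod 157) = 417 + 421·72 = 30729.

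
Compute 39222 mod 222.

150

39222 = 176×222 + 150, so 39222 ≡ 150 (mod 222).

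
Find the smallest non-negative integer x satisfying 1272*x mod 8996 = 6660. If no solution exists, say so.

gcd(1272, 8996) = 4, and 4 | 6660, so solutions exist.
Divide through by 4: 318*x mod 2249 = 1665.
318⁻¹ ≡ 1662 (mod 2249).
x ≡ 1662*1665 ≡ 960 (mod 2249).
The smallest non-negative solution is x = 960.

960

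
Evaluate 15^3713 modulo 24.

Compute successive squares:
15^1 ≡ 15 (mod 24)
15^2 ≡ 15^2 = 225 ≡ 9 (mod 24)
15^4 ≡ 9^2 = 81 ≡ 9 (mod 24)
15^8 ≡ 9^2 = 81 ≡ 9 (mod 24)
15^16 ≡ 9^2 = 81 ≡ 9 (mod 24)
15^32 ≡ 9^2 = 81 ≡ 9 (mod 24)
15^64 ≡ 9^2 = 81 ≡ 9 (mod 24)
15^128 ≡ 9^2 = 81 ≡ 9 (mod 24)
15^256 ≡ 9^2 = 81 ≡ 9 (mod 24)
15^512 ≡ 9^2 = 81 ≡ 9 (mod 24)
15^1024 ≡ 9^2 = 81 ≡ 9 (mod 24)
15^2048 ≡ 9^2 = 81 ≡ 9 (mod 24)
15^3713 = 15^2048 * 15^1024 * 15^512 * 15^128 * 15^1 ≡ 9 * 9 * 9 * 9 * 15 (mod 24).
Accumulate the product:
9 * 9 = 81 ≡ 9
9 * 9 = 81 ≡ 9
9 * 9 = 81 ≡ 9
9 * 15 = 135 ≡ 15

15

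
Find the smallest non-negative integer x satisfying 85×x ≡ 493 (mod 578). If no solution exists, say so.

33

gcd(85, 578) = 17, and 17 | 493, so solutions exist.
Divide through by 17: 5×x = 29 (mod 34).
5⁻¹ ≡ 7 (mod 34).
x ≡ 7×29 ≡ 33 (mod 34).
The smallest non-negative solution is x = 33.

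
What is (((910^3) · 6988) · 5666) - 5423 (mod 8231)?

5428

(910)^3 ≡ 6488 (mod 8231)
6488 · 6988 = 45338144 ≡ 1796 (mod 8231)
1796 · 5666 = 10176136 ≡ 2620 (mod 8231)
2620 - 5423 = -2803 ≡ 5428 (mod 8231)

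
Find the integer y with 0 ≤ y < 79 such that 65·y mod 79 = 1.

Apply the Euclidean algorithm and back-substitute:
79 = 1·65 + 14
65 = 4·14 + 9
14 = 1·9 + 5
9 = 1·5 + 4
5 = 1·4 + 1
4 = 4·1 + 0
gcd(65, 79) = 1, so the inverse exists.
Bézout: 1 = 14·79 − 17·65.
So 65⁻¹ ≡ −17 ≡ 62 (mod 79).

62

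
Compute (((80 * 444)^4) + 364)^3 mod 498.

472

80 * 444 = 35520 ≡ 162 (mod 498)
(162)^4 ≡ 90 (mod 498)
90 + 364 = 454
(454)^3 ≡ 472 (mod 498)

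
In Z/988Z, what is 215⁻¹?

795

Run the extended Euclidean algorithm:
988 = 4×215 + 128
215 = 1×128 + 87
128 = 1×87 + 41
87 = 2×41 + 5
41 = 8×5 + 1
5 = 5×1 + 0
gcd(215, 988) = 1, so the inverse exists.
Back-substitute for 1:
1 = 1×41 − 8×5
  = −8×87 + 17×41
  = 17×128 − 25×87
  = −25×215 + 42×128
  = 42×988 − 193×215
So 215⁻¹ ≡ −193 ≡ 795 (mod 988).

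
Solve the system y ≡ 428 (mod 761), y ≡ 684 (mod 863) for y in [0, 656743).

243187

761⁻¹ mod 863: 761*753 ≡ 1 (mod 863), so 761⁻¹ ≡ 753.
y = 428 + 761*((684 − 428)*753 mod 863) = 428 + 761*319 = 243187.
Check: 243187 mod 761 = 428, 243187 mod 863 = 684. ✓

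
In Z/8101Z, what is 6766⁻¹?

7834

8101 = 1·6766 + 1335
6766 = 5·1335 + 91
1335 = 14·91 + 61
91 = 1·61 + 30
61 = 2·30 + 1
30 = 30·1 + 0
gcd(6766, 8101) = 1, so the inverse exists.
Bézout: 1 = 223·8101 − 267·6766.
So 6766⁻¹ ≡ −267 ≡ 7834 (mod 8101).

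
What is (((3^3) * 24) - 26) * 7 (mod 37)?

25

(3)^3 ≡ 27 (mod 37)
27 * 24 = 648 ≡ 19 (mod 37)
19 - 26 = -7 ≡ 30 (mod 37)
30 * 7 = 210 ≡ 25 (mod 37)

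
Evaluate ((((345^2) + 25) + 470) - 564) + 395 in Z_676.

(345)^2 ≡ 49 (mod 676)
49 + 25 = 74
74 + 470 = 544
544 - 564 = -20 ≡ 656 (mod 676)
656 + 395 = 1051 ≡ 375 (mod 676)

375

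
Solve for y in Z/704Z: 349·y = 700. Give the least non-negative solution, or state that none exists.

gcd(349, 704) = 1, so a unique solution mod 704 exists.
349⁻¹ ≡ 117 (mod 704).
y ≡ 117·700 ≡ 236 (mod 704).

236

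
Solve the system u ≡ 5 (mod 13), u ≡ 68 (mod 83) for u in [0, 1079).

13⁻¹ mod 83: 13*32 ≡ 1 (mod 83), so 13⁻¹ ≡ 32.
u = 5 + 13*((68 − 5)*32 mod 83) = 5 + 13*24 = 317.
Check: 317 mod 13 = 5, 317 mod 83 = 68. ✓

317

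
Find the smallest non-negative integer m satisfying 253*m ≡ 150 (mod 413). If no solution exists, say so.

gcd(253, 413) = 1, so a unique solution mod 413 exists.
253⁻¹ ≡ 302 (mod 413).
m ≡ 302*150 ≡ 283 (mod 413).

283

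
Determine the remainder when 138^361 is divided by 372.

361 in binary is 101101001, i.e. 361 = 256 + 64 + 32 + 8 + 1.
138^1 ≡ 138 (mod 372)
138^2 ≡ 138^2 = 19044 ≡ 72 (mod 372)
138^4 ≡ 72^2 = 5184 ≡ 348 (mod 372)
138^8 ≡ 348^2 = 121104 ≡ 204 (mod 372)
138^16 ≡ 204^2 = 41616 ≡ 324 (mod 372)
138^32 ≡ 324^2 = 104976 ≡ 72 (mod 372)
138^64 ≡ 72^2 = 5184 ≡ 348 (mod 372)
138^128 ≡ 348^2 = 121104 ≡ 204 (mod 372)
138^256 ≡ 204^2 = 41616 ≡ 324 (mod 372)
138^361 = 138^256 * 138^64 * 138^32 * 138^8 * 138^1 ≡ 324 * 348 * 72 * 204 * 138 (mod 372).
Accumulate the product:
324 * 348 = 112752 ≡ 36
36 * 72 = 2592 ≡ 360
360 * 204 = 73440 ≡ 156
156 * 138 = 21528 ≡ 324

324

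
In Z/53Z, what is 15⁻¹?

Apply the Euclidean algorithm and back-substitute:
53 = 3·15 + 8
15 = 1·8 + 7
8 = 1·7 + 1
7 = 7·1 + 0
gcd(15, 53) = 1, so the inverse exists.
Bézout: 1 = 2·53 − 7·15.
So 15⁻¹ ≡ −7 ≡ 46 (mod 53).

46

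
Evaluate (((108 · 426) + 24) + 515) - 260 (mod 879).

108 · 426 = 46008 ≡ 300 (mod 879)
300 + 24 = 324
324 + 515 = 839
839 - 260 = 579

579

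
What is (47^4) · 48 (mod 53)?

39

(47)^4 ≡ 24 (mod 53)
24 · 48 = 1152 ≡ 39 (mod 53)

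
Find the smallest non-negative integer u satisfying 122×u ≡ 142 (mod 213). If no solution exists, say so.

gcd(122, 213) = 1, so a unique solution mod 213 exists.
122⁻¹ ≡ 110 (mod 213).
u ≡ 110×142 ≡ 71 (mod 213).

71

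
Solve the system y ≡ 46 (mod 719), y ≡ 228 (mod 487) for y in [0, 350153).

719⁻¹ mod 487: 719*254 ≡ 1 (mod 487), so 719⁻¹ ≡ 254.
y = 46 + 719*((228 − 46)*254 mod 487) = 46 + 719*450 = 323596.

323596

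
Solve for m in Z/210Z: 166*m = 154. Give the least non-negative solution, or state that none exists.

49

gcd(166, 210) = 2, and 2 | 154, so solutions exist.
Divide through by 2: 83*m ≡ 77 mod 105.
83⁻¹ ≡ 62 (mod 105).
m ≡ 62*77 ≡ 49 (mod 105).
The smallest non-negative solution is m = 49.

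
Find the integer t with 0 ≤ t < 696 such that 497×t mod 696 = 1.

696 = 1·497 + 199
497 = 2·199 + 99
199 = 2·99 + 1
99 = 99·1 + 0
gcd(497, 696) = 1, so the inverse exists.
Back-substitute for 1:
1 = 1·199 − 2·99
  = −2·497 + 5·199
  = 5·696 − 7·497
So 497⁻¹ ≡ −7 ≡ 689 (mod 696).

689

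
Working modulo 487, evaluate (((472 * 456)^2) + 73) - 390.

472 * 456 = 215232 ≡ 465 (mod 487)
(465)^2 ≡ 484 (mod 487)
484 + 73 = 557 ≡ 70 (mod 487)
70 - 390 = -320 ≡ 167 (mod 487)

167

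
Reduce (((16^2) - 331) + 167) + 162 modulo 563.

(16)^2 ≡ 256 (mod 563)
256 - 331 = -75 ≡ 488 (mod 563)
488 + 167 = 655 ≡ 92 (mod 563)
92 + 162 = 254

254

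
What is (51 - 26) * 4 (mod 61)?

51 - 26 = 25
25 * 4 = 100 ≡ 39 (mod 61)

39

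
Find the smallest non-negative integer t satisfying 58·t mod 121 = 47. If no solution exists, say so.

gcd(58, 121) = 1, so a unique solution mod 121 exists.
58⁻¹ ≡ 48 (mod 121).
t ≡ 48·47 ≡ 78 (mod 121).

78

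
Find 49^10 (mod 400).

Using repeated squaring:
49^1 ≡ 49 (mod 400)
49^2 ≡ 49^2 = 2401 ≡ 1 (mod 400)
49^4 ≡ 1^2 = 1 (mod 400)
49^8 ≡ 1^2 = 1 (mod 400)
49^10 = 49^8 * 49^2 ≡ 1 * 1 (mod 400).
1 * 1 = 1 ≡ 1 (mod 400).

1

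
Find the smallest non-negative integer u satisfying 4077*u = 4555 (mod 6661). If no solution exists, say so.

gcd(4077, 6661) = 1, so a unique solution mod 6661 exists.
4077⁻¹ ≡ 116 (mod 6661).
u ≡ 116*4555 ≡ 2161 (mod 6661).

2161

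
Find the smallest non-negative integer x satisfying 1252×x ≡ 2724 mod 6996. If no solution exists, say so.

gcd(1252, 6996) = 4, and 4 | 2724, so solutions exist.
Divide through by 4: 313×x ≡ 681 (mod 1749).
313⁻¹ ≡ 922 (mod 1749).
x ≡ 922×681 ≡ 1740 (mod 1749).
The smallest non-negative solution is x = 1740.

1740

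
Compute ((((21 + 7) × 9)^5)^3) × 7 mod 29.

24

21 + 7 = 28
28 × 9 = 252 ≡ 20 (mod 29)
(20)^5 ≡ 24 (mod 29)
(24)^3 ≡ 20 (mod 29)
20 × 7 = 140 ≡ 24 (mod 29)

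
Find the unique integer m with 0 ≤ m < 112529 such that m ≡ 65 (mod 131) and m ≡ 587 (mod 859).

8318

131⁻¹ mod 859: 131*400 ≡ 1 (mod 859), so 131⁻¹ ≡ 400.
m = 65 + 131*((587 − 65)*400 mod 859) = 65 + 131*63 = 8318.
Check: 8318 mod 131 = 65, 8318 mod 859 = 587. ✓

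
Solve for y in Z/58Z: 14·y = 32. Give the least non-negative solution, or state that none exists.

gcd(14, 58) = 2, and 2 | 32, so solutions exist.
Divide through by 2: 7·y = 16 (mod 29).
7⁻¹ ≡ 25 (mod 29).
y ≡ 25·16 ≡ 23 (mod 29).
The smallest non-negative solution is y = 23.

23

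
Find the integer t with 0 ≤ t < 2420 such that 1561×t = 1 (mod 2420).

2420 = 1·1561 + 859
1561 = 1·859 + 702
859 = 1·702 + 157
702 = 4·157 + 74
157 = 2·74 + 9
74 = 8·9 + 2
9 = 4·2 + 1
2 = 2·1 + 0
gcd(1561, 2420) = 1, so the inverse exists.
Bézout: 1 = 696·2420 − 1079·1561.
So 1561⁻¹ ≡ −1079 ≡ 1341 (mod 2420).

1341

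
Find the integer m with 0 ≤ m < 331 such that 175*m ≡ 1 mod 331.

Run the extended Euclidean algorithm:
331 = 1·175 + 156
175 = 1·156 + 19
156 = 8·19 + 4
19 = 4·4 + 3
4 = 1·3 + 1
3 = 3·1 + 0
gcd(175, 331) = 1, so the inverse exists.
Bézout: 1 = 46·331 − 87·175.
So 175⁻¹ ≡ −87 ≡ 244 (mod 331).

244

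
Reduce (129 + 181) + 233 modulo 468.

129 + 181 = 310
310 + 233 = 543 ≡ 75 (mod 468)

75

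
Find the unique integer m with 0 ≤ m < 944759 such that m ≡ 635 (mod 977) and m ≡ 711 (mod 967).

197012

977⁻¹ mod 967: 977*677 ≡ 1 (mod 967), so 977⁻¹ ≡ 677.
m = 635 + 977*((711 − 635)*677 mod 967) = 635 + 977*201 = 197012.
Check: 197012 mod 977 = 635, 197012 mod 967 = 711. ✓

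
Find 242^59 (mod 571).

59 in binary is 111011, i.e. 59 = 32 + 16 + 8 + 2 + 1.
242^1 ≡ 242 (mod 571)
242^2 ≡ 242^2 = 58564 ≡ 322 (mod 571)
242^4 ≡ 322^2 = 103684 ≡ 333 (mod 571)
242^8 ≡ 333^2 = 110889 ≡ 115 (mod 571)
242^16 ≡ 115^2 = 13225 ≡ 92 (mod 571)
242^32 ≡ 92^2 = 8464 ≡ 470 (mod 571)
242^59 = 242^32 · 242^16 · 242^8 · 242^2 · 242^1 ≡ 470 · 92 · 115 · 322 · 242 (mod 571).
Accumulate the product:
470 · 92 = 43240 ≡ 415
415 · 115 = 47725 ≡ 332
332 · 322 = 106904 ≡ 127
127 · 242 = 30734 ≡ 471

471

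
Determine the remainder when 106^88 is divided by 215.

126

106^1 ≡ 106 (mod 215)
106^2 ≡ 106^2 = 11236 ≡ 56 (mod 215)
106^4 ≡ 56^2 = 3136 ≡ 126 (mod 215)
106^8 ≡ 126^2 = 15876 ≡ 181 (mod 215)
106^16 ≡ 181^2 = 32761 ≡ 81 (mod 215)
106^32 ≡ 81^2 = 6561 ≡ 111 (mod 215)
106^64 ≡ 111^2 = 12321 ≡ 66 (mod 215)
106^88 = 106^64 * 106^16 * 106^8 ≡ 66 * 81 * 181 (mod 215).
Accumulate the product:
66 * 81 = 5346 ≡ 186
186 * 181 = 33666 ≡ 126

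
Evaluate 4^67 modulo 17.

13

By square-and-multiply:
4^1 ≡ 4 (mod 17)
4^2 ≡ 4^2 = 16 (mod 17)
4^4 ≡ 16^2 = 256 ≡ 1 (mod 17)
4^8 ≡ 1^2 = 1 (mod 17)
4^16 ≡ 1^2 = 1 (mod 17)
4^32 ≡ 1^2 = 1 (mod 17)
4^64 ≡ 1^2 = 1 (mod 17)
4^67 = 4^64 × 4^2 × 4^1 ≡ 1 × 16 × 4 (mod 17).
Accumulate the product:
1 × 16 = 16
16 × 4 = 64 ≡ 13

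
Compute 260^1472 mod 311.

265

1472 in binary is 10111000000, i.e. 1472 = 1024 + 256 + 128 + 64.
260^1 ≡ 260 (mod 311)
260^2 ≡ 260^2 = 67600 ≡ 113 (mod 311)
260^4 ≡ 113^2 = 12769 ≡ 18 (mod 311)
260^8 ≡ 18^2 = 324 ≡ 13 (mod 311)
260^16 ≡ 13^2 = 169 (mod 311)
260^32 ≡ 169^2 = 28561 ≡ 260 (mod 311)
260^64 ≡ 260^2 = 67600 ≡ 113 (mod 311)
260^128 ≡ 113^2 = 12769 ≡ 18 (mod 311)
260^256 ≡ 18^2 = 324 ≡ 13 (mod 311)
260^512 ≡ 13^2 = 169 (mod 311)
260^1024 ≡ 169^2 = 28561 ≡ 260 (mod 311)
260^1472 = 260^1024 × 260^256 × 260^128 × 260^64 ≡ 260 × 13 × 18 × 113 (mod 311).
Accumulate the product:
260 × 13 = 3380 ≡ 270
270 × 18 = 4860 ≡ 195
195 × 113 = 22035 ≡ 265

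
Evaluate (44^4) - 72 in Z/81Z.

(44)^4 ≡ 64 (mod 81)
64 - 72 = -8 ≡ 73 (mod 81)

73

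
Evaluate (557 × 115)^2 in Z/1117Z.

557 × 115 = 64055 ≡ 386 (mod 1117)
(386)^2 ≡ 435 (mod 1117)

435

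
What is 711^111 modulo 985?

Compute successive squares:
111 in binary is 1101111, i.e. 111 = 64 + 32 + 8 + 4 + 2 + 1.
711^1 ≡ 711 (mod 985)
711^2 ≡ 711^2 = 505521 ≡ 216 (mod 985)
711^4 ≡ 216^2 = 46656 ≡ 361 (mod 985)
711^8 ≡ 361^2 = 130321 ≡ 301 (mod 985)
711^16 ≡ 301^2 = 90601 ≡ 966 (mod 985)
711^32 ≡ 966^2 = 933156 ≡ 361 (mod 985)
711^64 ≡ 361^2 = 130321 ≡ 301 (mod 985)
711^111 = 711^64 * 711^32 * 711^8 * 711^4 * 711^2 * 711^1 ≡ 301 * 361 * 301 * 361 * 216 * 711 (mod 985).
Accumulate the product:
301 * 361 = 108661 ≡ 311
311 * 301 = 93611 ≡ 36
36 * 361 = 12996 ≡ 191
191 * 216 = 41256 ≡ 871
871 * 711 = 619281 ≡ 701

701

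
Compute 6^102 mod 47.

Using repeated squaring:
102 in binary is 1100110, i.e. 102 = 64 + 32 + 4 + 2.
6^1 ≡ 6 (mod 47)
6^2 ≡ 6^2 = 36 (mod 47)
6^4 ≡ 36^2 = 1296 ≡ 27 (mod 47)
6^8 ≡ 27^2 = 729 ≡ 24 (mod 47)
6^16 ≡ 24^2 = 576 ≡ 12 (mod 47)
6^32 ≡ 12^2 = 144 ≡ 3 (mod 47)
6^64 ≡ 3^2 = 9 (mod 47)
6^102 = 6^64 * 6^32 * 6^4 * 6^2 ≡ 9 * 3 * 27 * 36 (mod 47).
Accumulate the product:
9 * 3 = 27
27 * 27 = 729 ≡ 24
24 * 36 = 864 ≡ 18

18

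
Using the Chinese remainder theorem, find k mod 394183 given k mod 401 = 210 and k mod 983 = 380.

19057

401⁻¹ mod 983: 401·353 ≡ 1 (mod 983), so 401⁻¹ ≡ 353.
k = 210 + 401·((380 − 210)·353 mod 983) = 210 + 401·47 = 19057.
Check: 19057 mod 401 = 210, 19057 mod 983 = 380. ✓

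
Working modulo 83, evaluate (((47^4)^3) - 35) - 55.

33

(47)^4 ≡ 28 (mod 83)
(28)^3 ≡ 40 (mod 83)
40 - 35 = 5
5 - 55 = -50 ≡ 33 (mod 83)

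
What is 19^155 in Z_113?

19^1 ≡ 19 (mod 113)
19^2 ≡ 19^2 = 361 ≡ 22 (mod 113)
19^4 ≡ 22^2 = 484 ≡ 32 (mod 113)
19^8 ≡ 32^2 = 1024 ≡ 7 (mod 113)
19^16 ≡ 7^2 = 49 (mod 113)
19^32 ≡ 49^2 = 2401 ≡ 28 (mod 113)
19^64 ≡ 28^2 = 784 ≡ 106 (mod 113)
19^128 ≡ 106^2 = 11236 ≡ 49 (mod 113)
19^155 = 19^128 · 19^16 · 19^8 · 19^2 · 19^1 ≡ 49 · 49 · 7 · 22 · 19 (mod 113).
Accumulate the product:
49 · 49 = 2401 ≡ 28
28 · 7 = 196 ≡ 83
83 · 22 = 1826 ≡ 18
18 · 19 = 342 ≡ 3

3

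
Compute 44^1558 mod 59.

1558 in binary is 11000010110, i.e. 1558 = 1024 + 512 + 16 + 4 + 2.
44^1 ≡ 44 (mod 59)
44^2 ≡ 44^2 = 1936 ≡ 48 (mod 59)
44^4 ≡ 48^2 = 2304 ≡ 3 (mod 59)
44^8 ≡ 3^2 = 9 (mod 59)
44^16 ≡ 9^2 = 81 ≡ 22 (mod 59)
44^32 ≡ 22^2 = 484 ≡ 12 (mod 59)
44^64 ≡ 12^2 = 144 ≡ 26 (mod 59)
44^128 ≡ 26^2 = 676 ≡ 27 (mod 59)
44^256 ≡ 27^2 = 729 ≡ 21 (mod 59)
44^512 ≡ 21^2 = 441 ≡ 28 (mod 59)
44^1024 ≡ 28^2 = 784 ≡ 17 (mod 59)
44^1558 = 44^1024 · 44^512 · 44^16 · 44^4 · 44^2 ≡ 17 · 28 · 22 · 3 · 48 (mod 59).
Accumulate the product:
17 · 28 = 476 ≡ 4
4 · 22 = 88 ≡ 29
29 · 3 = 87 ≡ 28
28 · 48 = 1344 ≡ 46

46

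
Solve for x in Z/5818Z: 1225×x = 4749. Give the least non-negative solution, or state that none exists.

987

gcd(1225, 5818) = 1, so a unique solution mod 5818 exists.
1225⁻¹ ≡ 3885 (mod 5818).
x ≡ 3885×4749 ≡ 987 (mod 5818).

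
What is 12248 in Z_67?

54

12248 = 182×67 + 54, so 12248 ≡ 54 (mod 67).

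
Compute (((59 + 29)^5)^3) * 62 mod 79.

59 + 29 = 88 ≡ 9 (mod 79)
(9)^5 ≡ 36 (mod 79)
(36)^3 ≡ 46 (mod 79)
46 * 62 = 2852 ≡ 8 (mod 79)

8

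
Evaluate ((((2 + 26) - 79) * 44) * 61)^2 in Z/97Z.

2 + 26 = 28
28 - 79 = -51 ≡ 46 (mod 97)
46 * 44 = 2024 ≡ 84 (mod 97)
84 * 61 = 5124 ≡ 80 (mod 97)
(80)^2 ≡ 95 (mod 97)

95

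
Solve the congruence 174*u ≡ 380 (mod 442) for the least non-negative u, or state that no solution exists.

gcd(174, 442) = 2, and 2 | 380, so solutions exist.
Divide through by 2: 87*u mod 221 = 190.
87⁻¹ ≡ 94 (mod 221).
u ≡ 94*190 ≡ 180 (mod 221).
The smallest non-negative solution is u = 180.

180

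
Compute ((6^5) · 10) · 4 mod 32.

(6)^5 ≡ 0 (mod 32)
0 · 10 = 0
0 · 4 = 0

0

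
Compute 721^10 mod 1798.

1241

Using repeated squaring:
10 in binary is 1010, i.e. 10 = 8 + 2.
721^1 ≡ 721 (mod 1798)
721^2 ≡ 721^2 = 519841 ≡ 219 (mod 1798)
721^4 ≡ 219^2 = 47961 ≡ 1213 (mod 1798)
721^8 ≡ 1213^2 = 1471369 ≡ 605 (mod 1798)
721^10 = 721^8 · 721^2 ≡ 605 · 219 (mod 1798).
605 · 219 = 132495 ≡ 1241 (mod 1798).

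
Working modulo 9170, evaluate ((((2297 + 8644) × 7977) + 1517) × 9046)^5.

754

2297 + 8644 = 10941 ≡ 1771 (mod 9170)
1771 × 7977 = 14127267 ≡ 5467 (mod 9170)
5467 + 1517 = 6984
6984 × 9046 = 63177264 ≡ 5134 (mod 9170)
(5134)^5 ≡ 754 (mod 9170)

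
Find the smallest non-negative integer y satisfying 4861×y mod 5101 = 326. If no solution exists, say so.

gcd(4861, 5101) = 1, so a unique solution mod 5101 exists.
4861⁻¹ ≡ 3847 (mod 5101).
y ≡ 3847×326 ≡ 4377 (mod 5101).

4377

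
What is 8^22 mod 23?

1

Using repeated squaring:
8^1 ≡ 8 (mod 23)
8^2 ≡ 8^2 = 64 ≡ 18 (mod 23)
8^4 ≡ 18^2 = 324 ≡ 2 (mod 23)
8^8 ≡ 2^2 = 4 (mod 23)
8^16 ≡ 4^2 = 16 (mod 23)
8^22 = 8^16 × 8^4 × 8^2 ≡ 16 × 2 × 18 (mod 23).
Accumulate the product:
16 × 2 = 32 ≡ 9
9 × 18 = 162 ≡ 1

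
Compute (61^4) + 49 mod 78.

(61)^4 ≡ 61 (mod 78)
61 + 49 = 110 ≡ 32 (mod 78)

32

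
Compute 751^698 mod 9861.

3550

Compute successive squares:
698 in binary is 1010111010, i.e. 698 = 512 + 128 + 32 + 16 + 8 + 2.
751^1 ≡ 751 (mod 9861)
751^2 ≡ 751^2 = 564001 ≡ 1924 (mod 9861)
751^4 ≡ 1924^2 = 3701776 ≡ 3901 (mod 9861)
751^8 ≡ 3901^2 = 15217801 ≡ 2278 (mod 9861)
751^16 ≡ 2278^2 = 5189284 ≡ 2398 (mod 9861)
751^32 ≡ 2398^2 = 5750404 ≡ 1441 (mod 9861)
751^64 ≡ 1441^2 = 2076481 ≡ 5671 (mod 9861)
751^128 ≡ 5671^2 = 32160241 ≡ 3520 (mod 9861)
751^256 ≡ 3520^2 = 12390400 ≡ 4984 (mod 9861)
751^512 ≡ 4984^2 = 24840256 ≡ 397 (mod 9861)
751^698 = 751^512 * 751^128 * 751^32 * 751^16 * 751^8 * 751^2 ≡ 397 * 3520 * 1441 * 2398 * 2278 * 1924 (mod 9861).
Accumulate the product:
397 * 3520 = 1397440 ≡ 7039
7039 * 1441 = 10143199 ≡ 6091
6091 * 2398 = 14606218 ≡ 2077
2077 * 2278 = 4731406 ≡ 7987
7987 * 1924 = 15366988 ≡ 3550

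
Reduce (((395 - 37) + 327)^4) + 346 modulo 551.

395 - 37 = 358
358 + 327 = 685 ≡ 134 (mod 551)
(134)^4 ≡ 286 (mod 551)
286 + 346 = 632 ≡ 81 (mod 551)

81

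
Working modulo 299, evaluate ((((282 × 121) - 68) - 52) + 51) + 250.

217

282 × 121 = 34122 ≡ 36 (mod 299)
36 - 68 = -32 ≡ 267 (mod 299)
267 - 52 = 215
215 + 51 = 266
266 + 250 = 516 ≡ 217 (mod 299)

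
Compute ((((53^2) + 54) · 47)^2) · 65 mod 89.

(53)^2 ≡ 50 (mod 89)
50 + 54 = 104 ≡ 15 (mod 89)
15 · 47 = 705 ≡ 82 (mod 89)
(82)^2 ≡ 49 (mod 89)
49 · 65 = 3185 ≡ 70 (mod 89)

70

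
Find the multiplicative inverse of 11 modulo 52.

19

52 = 4·11 + 8
11 = 1·8 + 3
8 = 2·3 + 2
3 = 1·2 + 1
2 = 2·1 + 0
gcd(11, 52) = 1, so the inverse exists.
Back-substitute for 1:
1 = 1·3 − 1·2
  = −1·8 + 3·3
  = 3·11 − 4·8
  = −4·52 + 19·11
So 11⁻¹ ≡ 19 (mod 52).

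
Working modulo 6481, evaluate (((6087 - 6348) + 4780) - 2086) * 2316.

6087 - 6348 = -261 ≡ 6220 (mod 6481)
6220 + 4780 = 11000 ≡ 4519 (mod 6481)
4519 - 2086 = 2433
2433 * 2316 = 5634828 ≡ 2839 (mod 6481)

2839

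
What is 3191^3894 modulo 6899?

5170

Compute successive squares:
3191^1 ≡ 3191 (mod 6899)
3191^2 ≡ 3191^2 = 10182481 ≡ 6456 (mod 6899)
3191^4 ≡ 6456^2 = 41679936 ≡ 3077 (mod 6899)
3191^8 ≡ 3077^2 = 9467929 ≡ 2501 (mod 6899)
3191^16 ≡ 2501^2 = 6255001 ≡ 4507 (mod 6899)
3191^32 ≡ 4507^2 = 20313049 ≡ 2393 (mod 6899)
3191^64 ≡ 2393^2 = 5726449 ≡ 279 (mod 6899)
3191^128 ≡ 279^2 = 77841 ≡ 1952 (mod 6899)
3191^256 ≡ 1952^2 = 3810304 ≡ 2056 (mod 6899)
3191^512 ≡ 2056^2 = 4227136 ≡ 4948 (mod 6899)
3191^1024 ≡ 4948^2 = 24482704 ≡ 5052 (mod 6899)
3191^2048 ≡ 5052^2 = 25522704 ≡ 3303 (mod 6899)
3191^3894 = 3191^2048 × 3191^1024 × 3191^512 × 3191^256 × 3191^32 × 3191^16 × 3191^4 × 3191^2 ≡ 3303 × 5052 × 4948 × 2056 × 2393 × 4507 × 3077 × 6456 (mod 6899).
Accumulate the product:
3303 × 5052 = 16686756 ≡ 4974
4974 × 4948 = 24611352 ≡ 2619
2619 × 2056 = 5384664 ≡ 3444
3444 × 2393 = 8241492 ≡ 4086
4086 × 4507 = 18415602 ≡ 2171
2171 × 3077 = 6680167 ≡ 1935
1935 × 6456 = 12492360 ≡ 5170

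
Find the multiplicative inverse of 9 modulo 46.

41

46 = 5·9 + 1
9 = 9·1 + 0
gcd(9, 46) = 1, so the inverse exists.
Bézout: 1 = 1·46 − 5·9.
So 9⁻¹ ≡ −5 ≡ 41 (mod 46).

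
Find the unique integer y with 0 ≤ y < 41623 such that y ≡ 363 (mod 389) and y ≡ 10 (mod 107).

12422

389⁻¹ mod 107: 389*96 ≡ 1 (mod 107), so 389⁻¹ ≡ 96.
y = 363 + 389*((10 − 363)*96 mod 107) = 363 + 389*31 = 12422.
Check: 12422 mod 389 = 363, 12422 mod 107 = 10. ✓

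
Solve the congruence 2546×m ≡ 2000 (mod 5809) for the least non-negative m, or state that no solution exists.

gcd(2546, 5809) = 1, so a unique solution mod 5809 exists.
2546⁻¹ ≡ 1353 (mod 5809).
m ≡ 1353×2000 ≡ 4815 (mod 5809).

4815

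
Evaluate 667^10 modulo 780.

529

Using repeated squaring:
667^1 ≡ 667 (mod 780)
667^2 ≡ 667^2 = 444889 ≡ 289 (mod 780)
667^4 ≡ 289^2 = 83521 ≡ 61 (mod 780)
667^8 ≡ 61^2 = 3721 ≡ 601 (mod 780)
667^10 = 667^8 × 667^2 ≡ 601 × 289 (mod 780).
601 × 289 = 173689 ≡ 529 (mod 780).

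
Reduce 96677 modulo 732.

96677 = 132×732 + 53, so 96677 ≡ 53 (mod 732).

53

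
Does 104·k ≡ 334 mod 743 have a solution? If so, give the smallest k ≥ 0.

gcd(104, 743) = 1, so a unique solution mod 743 exists.
104⁻¹ ≡ 693 (mod 743).
k ≡ 693·334 ≡ 389 (mod 743).

389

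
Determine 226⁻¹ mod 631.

282

631 = 2*226 + 179
226 = 1*179 + 47
179 = 3*47 + 38
47 = 1*38 + 9
38 = 4*9 + 2
9 = 4*2 + 1
2 = 2*1 + 0
gcd(226, 631) = 1, so the inverse exists.
Back-substitute for 1:
1 = 1*9 − 4*2
  = −4*38 + 17*9
  = 17*47 − 21*38
  = −21*179 + 80*47
  = 80*226 − 101*179
  = −101*631 + 282*226
So 226⁻¹ ≡ 282 (mod 631).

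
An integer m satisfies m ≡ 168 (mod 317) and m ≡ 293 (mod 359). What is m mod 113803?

317⁻¹ mod 359: 317×94 ≡ 1 (mod 359), so 317⁻¹ ≡ 94.
m = 168 + 317×((293 − 168)×94 mod 359) = 168 + 317×262 = 83222.
Check: 83222 mod 317 = 168, 83222 mod 359 = 293. ✓

83222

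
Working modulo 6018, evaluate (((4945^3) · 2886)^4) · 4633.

(4945)^3 ≡ 5041 (mod 6018)
5041 · 2886 = 14548326 ≡ 2820 (mod 6018)
(2820)^4 ≡ 2328 (mod 6018)
2328 · 4633 = 10785624 ≡ 1368 (mod 6018)

1368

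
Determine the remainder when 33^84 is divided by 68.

Using repeated squaring:
33^1 ≡ 33 (mod 68)
33^2 ≡ 33^2 = 1089 ≡ 1 (mod 68)
33^4 ≡ 1^2 = 1 (mod 68)
33^8 ≡ 1^2 = 1 (mod 68)
33^16 ≡ 1^2 = 1 (mod 68)
33^32 ≡ 1^2 = 1 (mod 68)
33^64 ≡ 1^2 = 1 (mod 68)
33^84 = 33^64 × 33^16 × 33^4 ≡ 1 × 1 × 1 (mod 68).
Accumulate the product:
1 × 1 = 1
1 × 1 = 1

1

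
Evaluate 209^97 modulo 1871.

768

97 in binary is 1100001, i.e. 97 = 64 + 32 + 1.
209^1 ≡ 209 (mod 1871)
209^2 ≡ 209^2 = 43681 ≡ 648 (mod 1871)
209^4 ≡ 648^2 = 419904 ≡ 800 (mod 1871)
209^8 ≡ 800^2 = 640000 ≡ 118 (mod 1871)
209^16 ≡ 118^2 = 13924 ≡ 827 (mod 1871)
209^32 ≡ 827^2 = 683929 ≡ 1014 (mod 1871)
209^64 ≡ 1014^2 = 1028196 ≡ 1017 (mod 1871)
209^97 = 209^64 · 209^32 · 209^1 ≡ 1017 · 1014 · 209 (mod 1871).
Accumulate the product:
1017 · 1014 = 1031238 ≡ 317
317 · 209 = 66253 ≡ 768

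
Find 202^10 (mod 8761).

By square-and-multiply:
10 in binary is 1010, i.e. 10 = 8 + 2.
202^1 ≡ 202 (mod 8761)
202^2 ≡ 202^2 = 40804 ≡ 5760 (mod 8761)
202^4 ≡ 5760^2 = 33177600 ≡ 8454 (mod 8761)
202^8 ≡ 8454^2 = 71470116 ≡ 6639 (mod 8761)
202^10 = 202^8 × 202^2 ≡ 6639 × 5760 (mod 8761).
6639 × 5760 = 38240640 ≡ 7636 (mod 8761).

7636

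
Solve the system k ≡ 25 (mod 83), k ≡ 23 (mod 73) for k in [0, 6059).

83⁻¹ mod 73: 83*22 ≡ 1 (mod 73), so 83⁻¹ ≡ 22.
k = 25 + 83*((23 − 25)*22 mod 73) = 25 + 83*29 = 2432.

2432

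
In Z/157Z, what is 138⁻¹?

By the extended Euclidean algorithm:
157 = 1·138 + 19
138 = 7·19 + 5
19 = 3·5 + 4
5 = 1·4 + 1
4 = 4·1 + 0
gcd(138, 157) = 1, so the inverse exists.
Bézout: 1 = −29·157 + 33·138.
So 138⁻¹ ≡ 33 (mod 157).

33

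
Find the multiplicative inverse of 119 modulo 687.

560

By the extended Euclidean algorithm:
687 = 5×119 + 92
119 = 1×92 + 27
92 = 3×27 + 11
27 = 2×11 + 5
11 = 2×5 + 1
5 = 5×1 + 0
gcd(119, 687) = 1, so the inverse exists.
Bézout: 1 = 22×687 − 127×119.
So 119⁻¹ ≡ −127 ≡ 560 (mod 687).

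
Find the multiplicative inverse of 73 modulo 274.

259

Run the extended Euclidean algorithm:
274 = 3*73 + 55
73 = 1*55 + 18
55 = 3*18 + 1
18 = 18*1 + 0
gcd(73, 274) = 1, so the inverse exists.
Back-substitute for 1:
1 = 1*55 − 3*18
  = −3*73 + 4*55
  = 4*274 − 15*73
So 73⁻¹ ≡ −15 ≡ 259 (mod 274).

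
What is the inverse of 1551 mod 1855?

1556

Run the extended Euclidean algorithm:
1855 = 1·1551 + 304
1551 = 5·304 + 31
304 = 9·31 + 25
31 = 1·25 + 6
25 = 4·6 + 1
6 = 6·1 + 0
gcd(1551, 1855) = 1, so the inverse exists.
Bézout: 1 = 250·1855 − 299·1551.
So 1551⁻¹ ≡ −299 ≡ 1556 (mod 1855).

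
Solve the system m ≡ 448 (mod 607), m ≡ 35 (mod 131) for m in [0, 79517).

33833

607⁻¹ mod 131: 607*30 ≡ 1 (mod 131), so 607⁻¹ ≡ 30.
m = 448 + 607*((35 − 448)*30 mod 131) = 448 + 607*55 = 33833.
Check: 33833 mod 607 = 448, 33833 mod 131 = 35. ✓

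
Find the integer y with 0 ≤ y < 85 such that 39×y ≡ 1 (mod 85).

24

85 = 2×39 + 7
39 = 5×7 + 4
7 = 1×4 + 3
4 = 1×3 + 1
3 = 3×1 + 0
gcd(39, 85) = 1, so the inverse exists.
Back-substitute for 1:
1 = 1×4 − 1×3
  = −1×7 + 2×4
  = 2×39 − 11×7
  = −11×85 + 24×39
So 39⁻¹ ≡ 24 (mod 85).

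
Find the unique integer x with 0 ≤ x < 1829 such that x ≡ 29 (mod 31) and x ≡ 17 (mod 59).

1610

31⁻¹ mod 59: 31×40 ≡ 1 (mod 59), so 31⁻¹ ≡ 40.
x = 29 + 31×((17 − 29)×40 mod 59) = 29 + 31×51 = 1610.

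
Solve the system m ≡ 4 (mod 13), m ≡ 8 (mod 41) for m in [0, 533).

13⁻¹ mod 41: 13×19 ≡ 1 (mod 41), so 13⁻¹ ≡ 19.
m = 4 + 13×((8 − 4)×19 mod 41) = 4 + 13×35 = 459.

459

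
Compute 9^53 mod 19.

Using repeated squaring:
53 in binary is 110101, i.e. 53 = 32 + 16 + 4 + 1.
9^1 ≡ 9 (mod 19)
9^2 ≡ 9^2 = 81 ≡ 5 (mod 19)
9^4 ≡ 5^2 = 25 ≡ 6 (mod 19)
9^8 ≡ 6^2 = 36 ≡ 17 (mod 19)
9^16 ≡ 17^2 = 289 ≡ 4 (mod 19)
9^32 ≡ 4^2 = 16 (mod 19)
9^53 = 9^32 · 9^16 · 9^4 · 9^1 ≡ 16 · 4 · 6 · 9 (mod 19).
Accumulate the product:
16 · 4 = 64 ≡ 7
7 · 6 = 42 ≡ 4
4 · 9 = 36 ≡ 17

17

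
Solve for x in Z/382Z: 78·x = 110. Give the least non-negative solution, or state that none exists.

21

gcd(78, 382) = 2, and 2 | 110, so solutions exist.
Divide through by 2: 39·x mod 191 = 55.
39⁻¹ ≡ 49 (mod 191).
x ≡ 49·55 ≡ 21 (mod 191).
The smallest non-negative solution is x = 21.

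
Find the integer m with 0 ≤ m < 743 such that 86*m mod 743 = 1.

By the extended Euclidean algorithm:
743 = 8×86 + 55
86 = 1×55 + 31
55 = 1×31 + 24
31 = 1×24 + 7
24 = 3×7 + 3
7 = 2×3 + 1
3 = 3×1 + 0
gcd(86, 743) = 1, so the inverse exists.
Bézout: 1 = −25×743 + 216×86.
So 86⁻¹ ≡ 216 (mod 743).

216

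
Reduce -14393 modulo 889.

-14393 = -17·889 + 720, so -14393 ≡ 720 (mod 889).

720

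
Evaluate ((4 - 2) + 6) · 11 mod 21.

4 - 2 = 2
2 + 6 = 8
8 · 11 = 88 ≡ 4 (mod 21)

4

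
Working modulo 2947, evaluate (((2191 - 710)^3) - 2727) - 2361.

2191 - 710 = 1481
(1481)^3 ≡ 1527 (mod 2947)
1527 - 2727 = -1200 ≡ 1747 (mod 2947)
1747 - 2361 = -614 ≡ 2333 (mod 2947)

2333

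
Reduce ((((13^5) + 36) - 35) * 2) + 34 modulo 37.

(13)^5 ≡ 35 (mod 37)
35 + 36 = 71 ≡ 34 (mod 37)
34 - 35 = -1 ≡ 36 (mod 37)
36 * 2 = 72 ≡ 35 (mod 37)
35 + 34 = 69 ≡ 32 (mod 37)

32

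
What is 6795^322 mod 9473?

Compute successive squares:
6795^1 ≡ 6795 (mod 9473)
6795^2 ≡ 6795^2 = 46172025 ≡ 623 (mod 9473)
6795^4 ≡ 623^2 = 388129 ≡ 9209 (mod 9473)
6795^8 ≡ 9209^2 = 84805681 ≡ 3385 (mod 9473)
6795^16 ≡ 3385^2 = 11458225 ≡ 5368 (mod 9473)
6795^32 ≡ 5368^2 = 28815424 ≡ 8031 (mod 9473)
6795^64 ≡ 8031^2 = 64496961 ≡ 4777 (mod 9473)
6795^128 ≡ 4777^2 = 22819729 ≡ 8745 (mod 9473)
6795^256 ≡ 8745^2 = 76475025 ≡ 8969 (mod 9473)
6795^322 = 6795^256 × 6795^64 × 6795^2 ≡ 8969 × 4777 × 623 (mod 9473).
Accumulate the product:
8969 × 4777 = 42844913 ≡ 8007
8007 × 623 = 4988361 ≡ 5563

5563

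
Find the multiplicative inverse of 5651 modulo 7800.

By the extended Euclidean algorithm:
7800 = 1*5651 + 2149
5651 = 2*2149 + 1353
2149 = 1*1353 + 796
1353 = 1*796 + 557
796 = 1*557 + 239
557 = 2*239 + 79
239 = 3*79 + 2
79 = 39*2 + 1
2 = 2*1 + 0
gcd(5651, 7800) = 1, so the inverse exists.
Back-substitute for 1:
1 = 1*79 − 39*2
  = −39*239 + 118*79
  = 118*557 − 275*239
  = −275*796 + 393*557
  = 393*1353 − 668*796
  = −668*2149 + 1061*1353
  = 1061*5651 − 2790*2149
  = −2790*7800 + 3851*5651
So 5651⁻¹ ≡ 3851 (mod 7800).

3851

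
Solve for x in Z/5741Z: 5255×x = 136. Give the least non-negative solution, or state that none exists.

gcd(5255, 5741) = 1, so a unique solution mod 5741 exists.
5255⁻¹ ≡ 2965 (mod 5741).
x ≡ 2965×136 ≡ 1370 (mod 5741).

1370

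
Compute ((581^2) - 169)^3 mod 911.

(581)^2 ≡ 491 (mod 911)
491 - 169 = 322
(322)^3 ≡ 831 (mod 911)

831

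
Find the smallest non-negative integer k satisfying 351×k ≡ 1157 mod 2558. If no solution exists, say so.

gcd(351, 2558) = 1, so a unique solution mod 2558 exists.
351⁻¹ ≡ 1013 (mod 2558).
k ≡ 1013×1157 ≡ 477 (mod 2558).

477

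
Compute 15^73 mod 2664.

Compute successive squares:
73 in binary is 1001001, i.e. 73 = 64 + 8 + 1.
15^1 ≡ 15 (mod 2664)
15^2 ≡ 15^2 = 225 (mod 2664)
15^4 ≡ 225^2 = 50625 ≡ 9 (mod 2664)
15^8 ≡ 9^2 = 81 (mod 2664)
15^16 ≡ 81^2 = 6561 ≡ 1233 (mod 2664)
15^32 ≡ 1233^2 = 1520289 ≡ 1809 (mod 2664)
15^64 ≡ 1809^2 = 3272481 ≡ 1089 (mod 2664)
15^73 = 15^64 × 15^8 × 15^1 ≡ 1089 × 81 × 15 (mod 2664).
Accumulate the product:
1089 × 81 = 88209 ≡ 297
297 × 15 = 4455 ≡ 1791

1791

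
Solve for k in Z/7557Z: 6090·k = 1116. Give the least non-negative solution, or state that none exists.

gcd(6090, 7557) = 3, and 3 | 1116, so solutions exist.
Divide through by 3: 2030·k mod 2519 = 372.
2030⁻¹ ≡ 783 (mod 2519).
k ≡ 783·372 ≡ 1591 (mod 2519).
The smallest non-negative solution is k = 1591.

1591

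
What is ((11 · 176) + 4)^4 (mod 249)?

11 · 176 = 1936 ≡ 193 (mod 249)
193 + 4 = 197
(197)^4 ≡ 229 (mod 249)

229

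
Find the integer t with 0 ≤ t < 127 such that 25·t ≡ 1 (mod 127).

127 = 5·25 + 2
25 = 12·2 + 1
2 = 2·1 + 0
gcd(25, 127) = 1, so the inverse exists.
Back-substitute for 1:
1 = 1·25 − 12·2
  = −12·127 + 61·25
So 25⁻¹ ≡ 61 (mod 127).

61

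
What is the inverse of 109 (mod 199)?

199 = 1·109 + 90
109 = 1·90 + 19
90 = 4·19 + 14
19 = 1·14 + 5
14 = 2·5 + 4
5 = 1·4 + 1
4 = 4·1 + 0
gcd(109, 199) = 1, so the inverse exists.
Bézout: 1 = −23·199 + 42·109.
So 109⁻¹ ≡ 42 (mod 199).

42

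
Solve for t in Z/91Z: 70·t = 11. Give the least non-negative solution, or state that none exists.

gcd(70, 91) = 7, and 7 does not divide 11.
So the congruence has no solution.

no solution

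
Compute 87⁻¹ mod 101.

36

By the extended Euclidean algorithm:
101 = 1*87 + 14
87 = 6*14 + 3
14 = 4*3 + 2
3 = 1*2 + 1
2 = 2*1 + 0
gcd(87, 101) = 1, so the inverse exists.
Back-substitute for 1:
1 = 1*3 − 1*2
  = −1*14 + 5*3
  = 5*87 − 31*14
  = −31*101 + 36*87
So 87⁻¹ ≡ 36 (mod 101).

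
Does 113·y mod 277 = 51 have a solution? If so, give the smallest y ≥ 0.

gcd(113, 277) = 1, so a unique solution mod 277 exists.
113⁻¹ ≡ 76 (mod 277).
y ≡ 76·51 ≡ 275 (mod 277).

275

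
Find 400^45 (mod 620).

Compute successive squares:
45 in binary is 101101, i.e. 45 = 32 + 8 + 4 + 1.
400^1 ≡ 400 (mod 620)
400^2 ≡ 400^2 = 160000 ≡ 40 (mod 620)
400^4 ≡ 40^2 = 1600 ≡ 360 (mod 620)
400^8 ≡ 360^2 = 129600 ≡ 20 (mod 620)
400^16 ≡ 20^2 = 400 (mod 620)
400^32 ≡ 400^2 = 160000 ≡ 40 (mod 620)
400^45 = 400^32 × 400^8 × 400^4 × 400^1 ≡ 40 × 20 × 360 × 400 (mod 620).
Accumulate the product:
40 × 20 = 800 ≡ 180
180 × 360 = 64800 ≡ 320
320 × 400 = 128000 ≡ 280

280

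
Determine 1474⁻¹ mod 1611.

By the extended Euclidean algorithm:
1611 = 1×1474 + 137
1474 = 10×137 + 104
137 = 1×104 + 33
104 = 3×33 + 5
33 = 6×5 + 3
5 = 1×3 + 2
3 = 1×2 + 1
2 = 2×1 + 0
gcd(1474, 1611) = 1, so the inverse exists.
Bézout: 1 = 581×1611 − 635×1474.
So 1474⁻¹ ≡ −635 ≡ 976 (mod 1611).

976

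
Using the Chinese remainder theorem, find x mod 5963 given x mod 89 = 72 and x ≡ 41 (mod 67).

2386

89⁻¹ mod 67: 89×64 ≡ 1 (mod 67), so 89⁻¹ ≡ 64.
x = 72 + 89×((41 − 72)×64 mod 67) = 72 + 89×26 = 2386.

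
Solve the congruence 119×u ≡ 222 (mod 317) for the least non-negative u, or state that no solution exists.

191

gcd(119, 317) = 1, so a unique solution mod 317 exists.
119⁻¹ ≡ 8 (mod 317).
u ≡ 8×222 ≡ 191 (mod 317).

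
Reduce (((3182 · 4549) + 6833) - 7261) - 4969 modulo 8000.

5521

3182 · 4549 = 14474918 ≡ 2918 (mod 8000)
2918 + 6833 = 9751 ≡ 1751 (mod 8000)
1751 - 7261 = -5510 ≡ 2490 (mod 8000)
2490 - 4969 = -2479 ≡ 5521 (mod 8000)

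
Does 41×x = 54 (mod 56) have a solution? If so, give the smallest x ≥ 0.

30

gcd(41, 56) = 1, so a unique solution mod 56 exists.
41⁻¹ ≡ 41 (mod 56).
x ≡ 41×54 ≡ 30 (mod 56).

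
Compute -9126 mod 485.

-9126 = -19*485 + 89, so -9126 ≡ 89 (mod 485).

89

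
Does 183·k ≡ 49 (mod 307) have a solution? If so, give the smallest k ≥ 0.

gcd(183, 307) = 1, so a unique solution mod 307 exists.
183⁻¹ ≡ 255 (mod 307).
k ≡ 255·49 ≡ 215 (mod 307).

215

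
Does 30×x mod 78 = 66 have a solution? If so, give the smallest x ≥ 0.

10

gcd(30, 78) = 6, and 6 | 66, so solutions exist.
Divide through by 6: 5×x ≡ 11 mod 13.
5⁻¹ ≡ 8 (mod 13).
x ≡ 8×11 ≡ 10 (mod 13).
The smallest non-negative solution is x = 10.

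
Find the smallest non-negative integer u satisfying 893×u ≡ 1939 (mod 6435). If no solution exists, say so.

4088

gcd(893, 6435) = 1, so a unique solution mod 6435 exists.
893⁻¹ ≡ 3812 (mod 6435).
u ≡ 3812×1939 ≡ 4088 (mod 6435).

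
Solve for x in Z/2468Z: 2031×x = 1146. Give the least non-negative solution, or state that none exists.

gcd(2031, 2468) = 1, so a unique solution mod 2468 exists.
2031⁻¹ ≡ 1875 (mod 2468).
x ≡ 1875×1146 ≡ 1590 (mod 2468).

1590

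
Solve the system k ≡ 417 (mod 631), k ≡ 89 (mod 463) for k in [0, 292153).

631⁻¹ mod 463: 631×113 ≡ 1 (mod 463), so 631⁻¹ ≡ 113.
k = 417 + 631×((89 − 417)×113 mod 463) = 417 + 631×439 = 277426.

277426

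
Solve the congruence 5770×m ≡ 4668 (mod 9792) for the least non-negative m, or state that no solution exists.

2022

gcd(5770, 9792) = 2, and 2 | 4668, so solutions exist.
Divide through by 2: 2885×m ≡ 2334 (mod 4896).
2885⁻¹ ≡ 3053 (mod 4896).
m ≡ 3053×2334 ≡ 2022 (mod 4896).
The smallest non-negative solution is m = 2022.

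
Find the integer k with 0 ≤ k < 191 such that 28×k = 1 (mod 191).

116

Apply the Euclidean algorithm and back-substitute:
191 = 6×28 + 23
28 = 1×23 + 5
23 = 4×5 + 3
5 = 1×3 + 2
3 = 1×2 + 1
2 = 2×1 + 0
gcd(28, 191) = 1, so the inverse exists.
Bézout: 1 = 11×191 − 75×28.
So 28⁻¹ ≡ −75 ≡ 116 (mod 191).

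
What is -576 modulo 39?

9

-576 = -15*39 + 9, so -576 ≡ 9 (mod 39).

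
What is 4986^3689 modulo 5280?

By square-and-multiply:
4986^1 ≡ 4986 (mod 5280)
4986^2 ≡ 4986^2 = 24860196 ≡ 1956 (mod 5280)
4986^4 ≡ 1956^2 = 3825936 ≡ 3216 (mod 5280)
4986^8 ≡ 3216^2 = 10342656 ≡ 4416 (mod 5280)
4986^16 ≡ 4416^2 = 19501056 ≡ 2016 (mod 5280)
4986^32 ≡ 2016^2 = 4064256 ≡ 3936 (mod 5280)
4986^64 ≡ 3936^2 = 15492096 ≡ 576 (mod 5280)
4986^128 ≡ 576^2 = 331776 ≡ 4416 (mod 5280)
4986^256 ≡ 4416^2 = 19501056 ≡ 2016 (mod 5280)
4986^512 ≡ 2016^2 = 4064256 ≡ 3936 (mod 5280)
4986^1024 ≡ 3936^2 = 15492096 ≡ 576 (mod 5280)
4986^2048 ≡ 576^2 = 331776 ≡ 4416 (mod 5280)
4986^3689 = 4986^2048 × 4986^1024 × 4986^512 × 4986^64 × 4986^32 × 4986^8 × 4986^1 ≡ 4416 × 576 × 3936 × 576 × 3936 × 4416 × 4986 (mod 5280).
Accumulate the product:
4416 × 576 = 2543616 ≡ 3936
3936 × 3936 = 15492096 ≡ 576
576 × 576 = 331776 ≡ 4416
4416 × 3936 = 17381376 ≡ 4896
4896 × 4416 = 21620736 ≡ 4416
4416 × 4986 = 22018176 ≡ 576

576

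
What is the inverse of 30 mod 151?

146

By the extended Euclidean algorithm:
151 = 5·30 + 1
30 = 30·1 + 0
gcd(30, 151) = 1, so the inverse exists.
Back-substitute for 1:
1 = 1·151 − 5·30
So 30⁻¹ ≡ −5 ≡ 146 (mod 151).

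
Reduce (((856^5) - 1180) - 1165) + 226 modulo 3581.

(856)^5 ≡ 978 (mod 3581)
978 - 1180 = -202 ≡ 3379 (mod 3581)
3379 - 1165 = 2214
2214 + 226 = 2440

2440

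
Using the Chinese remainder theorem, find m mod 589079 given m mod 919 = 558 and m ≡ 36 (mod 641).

469248

919⁻¹ mod 641: 919·279 ≡ 1 (mod 641), so 919⁻¹ ≡ 279.
m = 558 + 919·((36 − 558)·279 mod 641) = 558 + 919·510 = 469248.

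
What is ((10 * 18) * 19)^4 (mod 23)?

9

10 * 18 = 180 ≡ 19 (mod 23)
19 * 19 = 361 ≡ 16 (mod 23)
(16)^4 ≡ 9 (mod 23)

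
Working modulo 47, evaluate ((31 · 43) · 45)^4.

31 · 43 = 1333 ≡ 17 (mod 47)
17 · 45 = 765 ≡ 13 (mod 47)
(13)^4 ≡ 32 (mod 47)

32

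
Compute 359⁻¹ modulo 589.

484

Apply the Euclidean algorithm and back-substitute:
589 = 1×359 + 230
359 = 1×230 + 129
230 = 1×129 + 101
129 = 1×101 + 28
101 = 3×28 + 17
28 = 1×17 + 11
17 = 1×11 + 6
11 = 1×6 + 5
6 = 1×5 + 1
5 = 5×1 + 0
gcd(359, 589) = 1, so the inverse exists.
Back-substitute for 1:
1 = 1×6 − 1×5
  = −1×11 + 2×6
  = 2×17 − 3×11
  = −3×28 + 5×17
  = 5×101 − 18×28
  = −18×129 + 23×101
  = 23×230 − 41×129
  = −41×359 + 64×230
  = 64×589 − 105×359
So 359⁻¹ ≡ −105 ≡ 484 (mod 589).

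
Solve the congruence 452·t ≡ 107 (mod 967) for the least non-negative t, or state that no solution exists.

gcd(452, 967) = 1, so a unique solution mod 967 exists.
452⁻¹ ≡ 353 (mod 967).
t ≡ 353·107 ≡ 58 (mod 967).

58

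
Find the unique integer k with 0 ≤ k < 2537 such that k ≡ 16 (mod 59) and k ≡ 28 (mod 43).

59⁻¹ mod 43: 59*35 ≡ 1 (mod 43), so 59⁻¹ ≡ 35.
k = 16 + 59*((28 − 16)*35 mod 43) = 16 + 59*33 = 1963.

1963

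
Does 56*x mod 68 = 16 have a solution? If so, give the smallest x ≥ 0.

10

gcd(56, 68) = 4, and 4 | 16, so solutions exist.
Divide through by 4: 14*x = 4 (mod 17).
14⁻¹ ≡ 11 (mod 17).
x ≡ 11*4 ≡ 10 (mod 17).
The smallest non-negative solution is x = 10.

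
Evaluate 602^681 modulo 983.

Compute successive squares:
681 in binary is 1010101001, i.e. 681 = 512 + 128 + 32 + 8 + 1.
602^1 ≡ 602 (mod 983)
602^2 ≡ 602^2 = 362404 ≡ 660 (mod 983)
602^4 ≡ 660^2 = 435600 ≡ 131 (mod 983)
602^8 ≡ 131^2 = 17161 ≡ 450 (mod 983)
602^16 ≡ 450^2 = 202500 ≡ 2 (mod 983)
602^32 ≡ 2^2 = 4 (mod 983)
602^64 ≡ 4^2 = 16 (mod 983)
602^128 ≡ 16^2 = 256 (mod 983)
602^256 ≡ 256^2 = 65536 ≡ 658 (mod 983)
602^512 ≡ 658^2 = 432964 ≡ 444 (mod 983)
602^681 = 602^512 * 602^128 * 602^32 * 602^8 * 602^1 ≡ 444 * 256 * 4 * 450 * 602 (mod 983).
Accumulate the product:
444 * 256 = 113664 ≡ 619
619 * 4 = 2476 ≡ 510
510 * 450 = 229500 ≡ 461
461 * 602 = 277522 ≡ 316

316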